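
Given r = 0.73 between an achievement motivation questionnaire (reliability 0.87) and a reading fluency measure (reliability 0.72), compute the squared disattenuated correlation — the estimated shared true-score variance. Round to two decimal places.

0.85

Disattenuated r = 0.73 / √(0.87 × 0.72) = 0.73 / 0.7915 = 0.9223.
Shared true-score variance = 0.9223² = 0.8506 ≈ 0.85.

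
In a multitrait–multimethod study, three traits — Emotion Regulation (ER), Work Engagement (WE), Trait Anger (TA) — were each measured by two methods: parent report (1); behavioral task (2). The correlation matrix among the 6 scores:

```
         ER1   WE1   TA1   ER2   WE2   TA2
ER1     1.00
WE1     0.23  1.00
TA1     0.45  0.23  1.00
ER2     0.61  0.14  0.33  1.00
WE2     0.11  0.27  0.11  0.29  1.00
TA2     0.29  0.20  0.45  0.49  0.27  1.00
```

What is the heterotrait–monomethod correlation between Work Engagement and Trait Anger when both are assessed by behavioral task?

Different traits, same method: r(WE2, TA2) = 0.27.

0.27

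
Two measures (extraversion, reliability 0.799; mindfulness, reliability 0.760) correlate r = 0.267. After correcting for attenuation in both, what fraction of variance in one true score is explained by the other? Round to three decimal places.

0.117

Disattenuated r = 0.267 / √(0.799 × 0.760) = 0.267 / 0.7793 = 0.3426.
Shared true-score variance = 0.3426² = 0.1174 ≈ 0.117.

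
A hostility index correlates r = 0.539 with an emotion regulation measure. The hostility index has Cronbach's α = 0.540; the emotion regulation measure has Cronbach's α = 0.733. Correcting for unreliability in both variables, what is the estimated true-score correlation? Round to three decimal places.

0.857

r_true = r_obs / √(r_xx · r_yy) = 0.539 / √(0.540 × 0.733) = 0.539 / √0.395820 = 0.539 / 0.6291 ≈ 0.857.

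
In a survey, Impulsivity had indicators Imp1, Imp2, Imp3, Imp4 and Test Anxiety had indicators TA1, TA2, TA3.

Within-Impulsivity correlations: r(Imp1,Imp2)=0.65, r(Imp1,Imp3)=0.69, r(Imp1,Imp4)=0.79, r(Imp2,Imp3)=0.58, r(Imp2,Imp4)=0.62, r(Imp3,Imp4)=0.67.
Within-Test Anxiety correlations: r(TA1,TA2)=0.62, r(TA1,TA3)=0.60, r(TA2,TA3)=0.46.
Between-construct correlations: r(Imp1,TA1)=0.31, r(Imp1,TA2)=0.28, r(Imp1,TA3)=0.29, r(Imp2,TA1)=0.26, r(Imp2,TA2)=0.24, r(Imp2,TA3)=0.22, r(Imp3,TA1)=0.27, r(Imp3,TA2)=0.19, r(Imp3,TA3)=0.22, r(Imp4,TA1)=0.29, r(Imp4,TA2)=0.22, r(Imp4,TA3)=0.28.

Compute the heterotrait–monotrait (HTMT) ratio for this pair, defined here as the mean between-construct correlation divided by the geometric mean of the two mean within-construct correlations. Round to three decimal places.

Mean between = 3.07/12 = 0.2558.
Mean within-Imp = 4.00/6 = 0.6667; mean within-TA = 1.68/3 = 0.5600.
Geometric mean = √(0.6667 × 0.5600) = 0.6110.
HTMT = 0.2558 / 0.6110 = 0.419.

0.419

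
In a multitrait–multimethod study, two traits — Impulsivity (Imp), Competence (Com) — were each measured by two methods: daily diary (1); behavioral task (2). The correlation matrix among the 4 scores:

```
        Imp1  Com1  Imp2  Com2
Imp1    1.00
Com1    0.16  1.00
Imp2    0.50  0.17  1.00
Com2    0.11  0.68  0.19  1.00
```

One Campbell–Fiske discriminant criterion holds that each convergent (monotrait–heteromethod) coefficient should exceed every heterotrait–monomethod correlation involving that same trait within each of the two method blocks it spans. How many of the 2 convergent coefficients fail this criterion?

0

Checking each validity diagonal entry against its comparison values:
Imp (methods 1·2): 0.50 vs {0.16, 0.19} → pass.
Com (methods 1·2): 0.68 vs {0.16, 0.19} → pass.
0 of 2 fail.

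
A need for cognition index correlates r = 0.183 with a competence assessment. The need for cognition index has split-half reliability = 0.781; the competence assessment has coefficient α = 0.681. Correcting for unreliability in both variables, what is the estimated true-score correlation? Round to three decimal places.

r_true = r_obs / √(r_xx · r_yy) = 0.183 / √(0.781 × 0.681) = 0.183 / √0.531861 = 0.183 / 0.7293 ≈ 0.251.

0.251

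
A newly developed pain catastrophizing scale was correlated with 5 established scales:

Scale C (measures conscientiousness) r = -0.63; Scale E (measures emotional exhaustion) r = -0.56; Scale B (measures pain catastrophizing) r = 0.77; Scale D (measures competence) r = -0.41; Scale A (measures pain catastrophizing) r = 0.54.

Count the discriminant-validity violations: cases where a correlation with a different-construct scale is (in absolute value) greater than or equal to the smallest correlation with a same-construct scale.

Convergent (same construct = pain catastrophizing): Scale B, Scale A.
Smallest convergent = 0.54. Discriminant |r|: 0.63, 0.56, 0.41; count ≥ 0.54 → 2.

2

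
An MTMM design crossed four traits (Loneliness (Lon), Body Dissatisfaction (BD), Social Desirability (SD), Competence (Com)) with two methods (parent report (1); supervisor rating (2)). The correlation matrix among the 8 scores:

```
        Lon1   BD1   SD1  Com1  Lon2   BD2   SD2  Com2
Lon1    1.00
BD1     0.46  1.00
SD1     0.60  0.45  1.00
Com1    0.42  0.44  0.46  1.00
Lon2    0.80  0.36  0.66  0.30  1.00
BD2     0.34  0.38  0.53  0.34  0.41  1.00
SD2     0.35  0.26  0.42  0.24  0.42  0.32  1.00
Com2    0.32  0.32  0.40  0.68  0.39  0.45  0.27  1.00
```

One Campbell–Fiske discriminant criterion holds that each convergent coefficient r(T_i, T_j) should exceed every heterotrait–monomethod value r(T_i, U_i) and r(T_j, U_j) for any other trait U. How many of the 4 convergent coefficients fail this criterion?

2

Each convergent coefficient versus the relevant comparison correlations:
Lon (methods 1·2): 0.80 vs {0.46, 0.41, 0.60, 0.42, 0.42, 0.39} → pass.
BD (methods 1·2): 0.38 vs {0.46, 0.41, 0.45, 0.32, 0.44, 0.45} → fail.
SD (methods 1·2): 0.42 vs {0.60, 0.42, 0.45, 0.32, 0.46, 0.27} → fail.
Com (methods 1·2): 0.68 vs {0.42, 0.39, 0.44, 0.45, 0.46, 0.27} → pass.
2 of 4 fail.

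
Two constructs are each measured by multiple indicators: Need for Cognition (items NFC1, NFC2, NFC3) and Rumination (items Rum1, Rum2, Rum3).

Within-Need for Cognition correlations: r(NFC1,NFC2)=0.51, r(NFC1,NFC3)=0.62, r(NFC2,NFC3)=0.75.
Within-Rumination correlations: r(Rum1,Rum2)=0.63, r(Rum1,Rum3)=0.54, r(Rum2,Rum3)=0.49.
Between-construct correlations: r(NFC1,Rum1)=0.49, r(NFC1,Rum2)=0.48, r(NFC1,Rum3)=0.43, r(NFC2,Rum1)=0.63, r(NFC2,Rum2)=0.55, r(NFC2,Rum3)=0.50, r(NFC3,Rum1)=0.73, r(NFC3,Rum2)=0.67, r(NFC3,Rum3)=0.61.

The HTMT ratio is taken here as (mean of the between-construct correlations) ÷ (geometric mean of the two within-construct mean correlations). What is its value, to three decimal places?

Mean between = 5.09/9 = 0.5656.
Mean within-NFC = 1.88/3 = 0.6267; mean within-Rum = 1.66/3 = 0.5533.
Geometric mean = √(0.6267 × 0.5533) = 0.5889.
HTMT = 0.5656 / 0.5889 = 0.960.

0.960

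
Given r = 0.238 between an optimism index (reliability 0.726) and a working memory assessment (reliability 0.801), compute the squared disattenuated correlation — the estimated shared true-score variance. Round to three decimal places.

Disattenuated r = 0.238 / √(0.726 × 0.801) = 0.238 / 0.7626 = 0.3121.
Shared true-score variance = 0.3121² = 0.0974 ≈ 0.097.

0.097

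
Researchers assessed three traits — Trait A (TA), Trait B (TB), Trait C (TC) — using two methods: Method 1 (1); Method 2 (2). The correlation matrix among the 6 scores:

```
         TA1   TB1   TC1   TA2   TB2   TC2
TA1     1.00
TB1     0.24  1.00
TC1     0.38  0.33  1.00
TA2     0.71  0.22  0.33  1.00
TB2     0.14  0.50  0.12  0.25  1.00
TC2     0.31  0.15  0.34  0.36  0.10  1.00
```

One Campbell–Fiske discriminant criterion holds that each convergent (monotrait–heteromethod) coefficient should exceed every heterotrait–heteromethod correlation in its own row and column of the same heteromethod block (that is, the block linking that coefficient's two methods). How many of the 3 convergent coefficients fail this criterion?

Checking each validity diagonal entry against its comparison values:
TA (methods 1·2): 0.71 vs {0.14, 0.22, 0.31, 0.33} → pass.
TB (methods 1·2): 0.50 vs {0.22, 0.14, 0.15, 0.12} → pass.
TC (methods 1·2): 0.34 vs {0.33, 0.31, 0.12, 0.15} → pass.
0 of 3 fail.

0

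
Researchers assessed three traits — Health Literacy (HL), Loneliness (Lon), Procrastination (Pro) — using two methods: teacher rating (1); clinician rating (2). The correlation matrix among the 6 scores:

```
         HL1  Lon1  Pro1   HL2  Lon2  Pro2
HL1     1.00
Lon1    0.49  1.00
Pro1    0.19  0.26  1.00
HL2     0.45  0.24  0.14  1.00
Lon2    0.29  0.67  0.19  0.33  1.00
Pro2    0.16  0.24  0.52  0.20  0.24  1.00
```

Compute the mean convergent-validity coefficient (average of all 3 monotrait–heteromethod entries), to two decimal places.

0.55

Convergent values: 0.45, 0.67, 0.52; mean = 1.64/3 = 0.55.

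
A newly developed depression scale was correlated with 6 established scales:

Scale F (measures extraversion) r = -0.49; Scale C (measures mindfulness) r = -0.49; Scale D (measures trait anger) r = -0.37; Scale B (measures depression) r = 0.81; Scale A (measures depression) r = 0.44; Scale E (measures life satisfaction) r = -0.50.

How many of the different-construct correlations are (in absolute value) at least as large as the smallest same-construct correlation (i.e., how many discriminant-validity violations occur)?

Convergent (same construct = depression): Scale B, Scale A.
Smallest convergent = 0.44. Discriminant |r|: 0.49, 0.49, 0.37, 0.50; count ≥ 0.44 → 3.

3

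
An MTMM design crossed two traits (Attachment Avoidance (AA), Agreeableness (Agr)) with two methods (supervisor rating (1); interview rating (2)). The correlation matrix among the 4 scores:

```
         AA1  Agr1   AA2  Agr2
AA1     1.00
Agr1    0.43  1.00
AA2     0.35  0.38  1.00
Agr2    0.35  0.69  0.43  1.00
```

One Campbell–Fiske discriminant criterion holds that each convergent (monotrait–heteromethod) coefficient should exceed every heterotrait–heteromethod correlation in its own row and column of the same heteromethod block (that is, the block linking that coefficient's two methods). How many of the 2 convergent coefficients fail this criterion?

1

Checking each validity diagonal entry against its comparison values:
AA (methods 1·2): 0.35 vs {0.35, 0.38} → fail.
Agr (methods 1·2): 0.69 vs {0.38, 0.35} → pass.
1 of 2 fail.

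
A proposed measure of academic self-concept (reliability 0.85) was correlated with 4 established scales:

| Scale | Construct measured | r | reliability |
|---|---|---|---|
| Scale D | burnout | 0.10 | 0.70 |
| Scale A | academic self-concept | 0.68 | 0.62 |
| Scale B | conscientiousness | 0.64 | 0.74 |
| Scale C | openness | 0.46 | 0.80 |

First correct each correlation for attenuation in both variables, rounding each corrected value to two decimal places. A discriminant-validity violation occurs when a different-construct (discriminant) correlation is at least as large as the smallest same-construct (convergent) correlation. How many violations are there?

0

Disattenuated r (r / √(r_scale · r_new)):
  Scale D (disc): 0.10 / √(0.70·0.85) = 0.13
  Scale A (conv): 0.68 / √(0.62·0.85) = 0.94
  Scale B (disc): 0.64 / √(0.74·0.85) = 0.81
  Scale C (disc): 0.46 / √(0.80·0.85) = 0.56
Smallest convergent = 0.94. Discriminant values: 0.13, 0.81, 0.56; count ≥ 0.94 → 0.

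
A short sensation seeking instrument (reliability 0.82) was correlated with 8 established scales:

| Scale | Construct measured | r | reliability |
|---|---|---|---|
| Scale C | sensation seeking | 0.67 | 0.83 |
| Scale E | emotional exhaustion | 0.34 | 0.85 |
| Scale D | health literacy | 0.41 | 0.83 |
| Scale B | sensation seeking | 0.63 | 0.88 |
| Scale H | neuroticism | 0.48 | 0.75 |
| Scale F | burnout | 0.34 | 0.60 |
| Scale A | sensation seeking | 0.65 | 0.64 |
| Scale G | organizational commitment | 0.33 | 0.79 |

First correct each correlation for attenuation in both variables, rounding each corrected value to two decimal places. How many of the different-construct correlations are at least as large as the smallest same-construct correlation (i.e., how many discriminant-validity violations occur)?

Disattenuated r (r / √(r_scale · r_new)):
  Scale C (conv): 0.67 / √(0.83·0.82) = 0.81
  Scale E (disc): 0.34 / √(0.85·0.82) = 0.41
  Scale D (disc): 0.41 / √(0.83·0.82) = 0.50
  Scale B (conv): 0.63 / √(0.88·0.82) = 0.74
  Scale H (disc): 0.48 / √(0.75·0.82) = 0.61
  Scale F (disc): 0.34 / √(0.60·0.82) = 0.48
  Scale A (conv): 0.65 / √(0.64·0.82) = 0.90
  Scale G (disc): 0.33 / √(0.79·0.82) = 0.41
Smallest convergent = 0.74. Discriminant values: 0.41, 0.50, 0.61, 0.48, 0.41; count ≥ 0.74 → 0.

0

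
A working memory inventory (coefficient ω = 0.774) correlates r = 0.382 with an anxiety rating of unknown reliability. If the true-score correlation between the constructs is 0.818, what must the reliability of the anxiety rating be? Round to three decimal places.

0.282

r_true = r_obs / √(r_xx · r_yy) ⇒ 0.818 = 0.382 / √(0.774 · r_yy).
√(0.774 · r_yy) = 0.382 / 0.818 = 0.4670; 0.774 · r_yy = 0.2181; r_yy = 0.2181 / 0.774 ≈ 0.282.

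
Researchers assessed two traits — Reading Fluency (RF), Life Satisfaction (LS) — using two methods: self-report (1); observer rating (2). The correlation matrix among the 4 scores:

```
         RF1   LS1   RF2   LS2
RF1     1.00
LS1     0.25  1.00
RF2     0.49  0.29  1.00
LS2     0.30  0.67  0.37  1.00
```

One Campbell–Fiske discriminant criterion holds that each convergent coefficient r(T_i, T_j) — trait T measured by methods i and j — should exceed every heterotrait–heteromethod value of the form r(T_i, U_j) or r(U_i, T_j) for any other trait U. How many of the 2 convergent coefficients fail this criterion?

Checking each validity diagonal entry against its comparison values:
RF (methods 1·2): 0.49 vs {0.30, 0.29} → pass.
LS (methods 1·2): 0.67 vs {0.29, 0.30} → pass.
0 of 2 fail.

0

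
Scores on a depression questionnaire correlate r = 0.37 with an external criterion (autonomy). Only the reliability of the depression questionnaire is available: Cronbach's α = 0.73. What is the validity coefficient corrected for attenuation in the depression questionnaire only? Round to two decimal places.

Single correction: r_c = r_obs / √r_xx = 0.37 / √0.73 = 0.37 / 0.8544 ≈ 0.43.

0.43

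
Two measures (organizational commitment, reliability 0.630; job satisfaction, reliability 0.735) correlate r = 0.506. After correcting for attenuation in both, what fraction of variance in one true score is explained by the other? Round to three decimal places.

Disattenuated r = 0.506 / √(0.630 × 0.735) = 0.506 / 0.6805 = 0.7436.
Shared true-score variance = 0.7436² = 0.5529 ≈ 0.553.

0.553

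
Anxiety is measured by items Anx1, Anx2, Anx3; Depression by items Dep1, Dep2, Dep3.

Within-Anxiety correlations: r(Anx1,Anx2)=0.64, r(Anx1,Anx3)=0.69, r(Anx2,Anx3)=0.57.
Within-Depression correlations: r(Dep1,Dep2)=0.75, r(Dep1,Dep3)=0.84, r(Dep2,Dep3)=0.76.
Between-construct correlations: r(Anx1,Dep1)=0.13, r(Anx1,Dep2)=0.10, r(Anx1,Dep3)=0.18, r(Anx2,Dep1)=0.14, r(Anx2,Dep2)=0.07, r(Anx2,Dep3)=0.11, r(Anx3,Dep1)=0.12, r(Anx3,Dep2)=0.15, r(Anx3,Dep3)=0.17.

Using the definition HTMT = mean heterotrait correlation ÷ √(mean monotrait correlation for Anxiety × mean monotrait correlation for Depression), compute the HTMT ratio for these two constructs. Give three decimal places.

Mean heterotrait r = 1.17/9 = 0.1300.
Mean within-Anx = 1.90/3 = 0.6333; mean within-Dep = 2.35/3 = 0.7833.
Geometric mean = √(0.6333 × 0.7833) = 0.7043.
HTMT = 0.1300 / 0.7043 = 0.185.

0.185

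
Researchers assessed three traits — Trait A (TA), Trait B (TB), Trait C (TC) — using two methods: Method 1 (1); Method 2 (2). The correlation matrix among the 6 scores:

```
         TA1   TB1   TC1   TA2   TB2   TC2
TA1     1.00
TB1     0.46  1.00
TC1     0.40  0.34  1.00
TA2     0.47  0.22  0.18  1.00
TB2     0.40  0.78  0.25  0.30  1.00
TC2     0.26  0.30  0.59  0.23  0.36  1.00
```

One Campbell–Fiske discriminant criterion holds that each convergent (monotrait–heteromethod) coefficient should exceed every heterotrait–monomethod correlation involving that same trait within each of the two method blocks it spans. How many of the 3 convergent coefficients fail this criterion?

Checking each validity diagonal entry against its comparison values:
TA (methods 1·2): 0.47 vs {0.46, 0.30, 0.40, 0.23} → pass.
TB (methods 1·2): 0.78 vs {0.46, 0.30, 0.34, 0.36} → pass.
TC (methods 1·2): 0.59 vs {0.40, 0.23, 0.34, 0.36} → pass.
0 of 3 fail.

0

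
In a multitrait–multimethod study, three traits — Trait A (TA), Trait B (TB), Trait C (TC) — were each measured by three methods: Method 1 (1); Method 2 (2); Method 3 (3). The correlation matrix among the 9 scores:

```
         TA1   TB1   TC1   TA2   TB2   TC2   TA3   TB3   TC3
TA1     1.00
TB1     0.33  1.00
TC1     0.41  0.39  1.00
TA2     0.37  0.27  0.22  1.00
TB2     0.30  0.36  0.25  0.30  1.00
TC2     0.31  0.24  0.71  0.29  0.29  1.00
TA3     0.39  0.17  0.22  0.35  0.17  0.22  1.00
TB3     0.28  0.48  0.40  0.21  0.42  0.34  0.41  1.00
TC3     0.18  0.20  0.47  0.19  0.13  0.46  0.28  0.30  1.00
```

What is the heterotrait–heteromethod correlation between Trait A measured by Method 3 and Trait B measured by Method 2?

0.17

Different traits and methods: r(TA3, TB2) = 0.17.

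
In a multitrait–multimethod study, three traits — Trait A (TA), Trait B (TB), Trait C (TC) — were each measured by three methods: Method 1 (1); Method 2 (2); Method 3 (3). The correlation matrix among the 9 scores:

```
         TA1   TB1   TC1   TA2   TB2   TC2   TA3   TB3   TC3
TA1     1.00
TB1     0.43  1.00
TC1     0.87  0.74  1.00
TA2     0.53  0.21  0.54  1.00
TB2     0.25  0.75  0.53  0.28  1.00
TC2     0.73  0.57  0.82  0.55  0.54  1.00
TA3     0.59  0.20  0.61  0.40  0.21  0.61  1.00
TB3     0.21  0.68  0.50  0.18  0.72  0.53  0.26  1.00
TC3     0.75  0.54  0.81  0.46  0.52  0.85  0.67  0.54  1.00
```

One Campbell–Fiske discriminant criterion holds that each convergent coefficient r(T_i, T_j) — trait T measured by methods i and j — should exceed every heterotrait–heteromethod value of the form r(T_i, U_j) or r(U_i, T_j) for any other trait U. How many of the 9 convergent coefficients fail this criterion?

Convergent coefficients and their comparison sets:
TA (methods 1·2): 0.53 vs {0.25, 0.21, 0.73, 0.54} → fail.
TA (methods 1·3): 0.59 vs {0.21, 0.20, 0.75, 0.61} → fail.
TA (methods 2·3): 0.40 vs {0.18, 0.21, 0.46, 0.61} → fail.
TB (methods 1·2): 0.75 vs {0.21, 0.25, 0.57, 0.53} → pass.
TB (methods 1·3): 0.68 vs {0.20, 0.21, 0.54, 0.50} → pass.
TB (methods 2·3): 0.72 vs {0.21, 0.18, 0.52, 0.53} → pass.
TC (methods 1·2): 0.82 vs {0.54, 0.73, 0.53, 0.57} → pass.
TC (methods 1·3): 0.81 vs {0.61, 0.75, 0.50, 0.54} → pass.
TC (methods 2·3): 0.85 vs {0.61, 0.46, 0.53, 0.52} → pass.
3 of 9 fail.

3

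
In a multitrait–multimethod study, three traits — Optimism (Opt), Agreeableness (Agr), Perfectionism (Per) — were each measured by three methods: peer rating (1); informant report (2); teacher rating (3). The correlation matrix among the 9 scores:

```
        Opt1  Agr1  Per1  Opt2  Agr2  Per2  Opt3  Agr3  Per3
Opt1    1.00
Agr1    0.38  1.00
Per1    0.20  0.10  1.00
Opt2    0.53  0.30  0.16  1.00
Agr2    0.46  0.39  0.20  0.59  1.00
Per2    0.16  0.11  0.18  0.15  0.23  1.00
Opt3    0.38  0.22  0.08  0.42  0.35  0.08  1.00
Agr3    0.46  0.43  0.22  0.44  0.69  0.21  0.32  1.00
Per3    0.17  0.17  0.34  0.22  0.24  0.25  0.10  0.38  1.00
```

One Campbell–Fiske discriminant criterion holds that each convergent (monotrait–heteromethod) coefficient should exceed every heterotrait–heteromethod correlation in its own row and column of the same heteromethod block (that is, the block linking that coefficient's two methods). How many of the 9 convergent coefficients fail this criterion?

Checking each validity diagonal entry against its comparison values:
Opt (methods 1·2): 0.53 vs {0.46, 0.30, 0.16, 0.16} → pass.
Opt (methods 1·3): 0.38 vs {0.46, 0.22, 0.17, 0.08} → fail.
Opt (methods 2·3): 0.42 vs {0.44, 0.35, 0.22, 0.08} → fail.
Agr (methods 1·2): 0.39 vs {0.30, 0.46, 0.11, 0.20} → fail.
Agr (methods 1·3): 0.43 vs {0.22, 0.46, 0.17, 0.22} → fail.
Agr (methods 2·3): 0.69 vs {0.35, 0.44, 0.24, 0.21} → pass.
Per (methods 1·2): 0.18 vs {0.16, 0.16, 0.20, 0.11} → fail.
Per (methods 1·3): 0.34 vs {0.08, 0.17, 0.22, 0.17} → pass.
Per (methods 2·3): 0.25 vs {0.08, 0.22, 0.21, 0.24} → pass.
5 of 9 fail.

5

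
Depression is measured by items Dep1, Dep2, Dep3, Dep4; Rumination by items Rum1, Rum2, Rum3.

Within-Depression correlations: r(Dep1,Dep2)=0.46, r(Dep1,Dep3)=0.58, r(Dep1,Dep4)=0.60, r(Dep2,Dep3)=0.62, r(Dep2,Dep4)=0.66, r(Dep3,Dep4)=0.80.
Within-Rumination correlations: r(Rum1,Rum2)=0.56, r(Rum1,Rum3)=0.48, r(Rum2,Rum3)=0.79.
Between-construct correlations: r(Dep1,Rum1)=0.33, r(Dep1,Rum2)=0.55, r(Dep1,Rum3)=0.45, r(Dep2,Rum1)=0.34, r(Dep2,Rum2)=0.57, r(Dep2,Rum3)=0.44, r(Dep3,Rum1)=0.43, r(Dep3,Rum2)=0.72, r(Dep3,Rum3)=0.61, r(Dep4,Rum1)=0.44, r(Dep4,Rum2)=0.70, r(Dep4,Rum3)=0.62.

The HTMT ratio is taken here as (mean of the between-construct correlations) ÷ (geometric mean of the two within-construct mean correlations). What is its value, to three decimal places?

0.840

Between-construct mean = 6.20/12 = 0.5167.
Mean within-Dep = 3.72/6 = 0.6200; mean within-Rum = 1.83/3 = 0.6100.
Geometric mean = √(0.6200 × 0.6100) = 0.6150.
HTMT = 0.5167 / 0.6150 = 0.840.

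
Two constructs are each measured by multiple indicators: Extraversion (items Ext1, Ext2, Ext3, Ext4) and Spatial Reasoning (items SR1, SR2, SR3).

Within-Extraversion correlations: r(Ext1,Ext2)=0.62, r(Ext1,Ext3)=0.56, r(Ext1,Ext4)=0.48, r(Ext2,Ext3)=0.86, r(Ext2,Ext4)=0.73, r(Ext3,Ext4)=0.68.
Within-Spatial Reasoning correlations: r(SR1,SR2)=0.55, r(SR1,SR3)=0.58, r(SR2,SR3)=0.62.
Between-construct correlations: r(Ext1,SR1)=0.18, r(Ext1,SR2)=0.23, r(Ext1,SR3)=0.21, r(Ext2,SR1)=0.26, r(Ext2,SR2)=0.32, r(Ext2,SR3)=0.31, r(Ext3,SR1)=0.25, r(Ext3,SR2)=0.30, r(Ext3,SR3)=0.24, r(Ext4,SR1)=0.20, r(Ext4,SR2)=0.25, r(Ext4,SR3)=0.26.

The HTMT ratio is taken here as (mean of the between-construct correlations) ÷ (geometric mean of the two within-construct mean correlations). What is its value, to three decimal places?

0.406

Mean between = 3.01/12 = 0.2508.
Mean within-Ext = 3.93/6 = 0.6550; mean within-SR = 1.75/3 = 0.5833.
Geometric mean = √(0.6550 × 0.5833) = 0.6181.
HTMT = 0.2508 / 0.6181 = 0.406.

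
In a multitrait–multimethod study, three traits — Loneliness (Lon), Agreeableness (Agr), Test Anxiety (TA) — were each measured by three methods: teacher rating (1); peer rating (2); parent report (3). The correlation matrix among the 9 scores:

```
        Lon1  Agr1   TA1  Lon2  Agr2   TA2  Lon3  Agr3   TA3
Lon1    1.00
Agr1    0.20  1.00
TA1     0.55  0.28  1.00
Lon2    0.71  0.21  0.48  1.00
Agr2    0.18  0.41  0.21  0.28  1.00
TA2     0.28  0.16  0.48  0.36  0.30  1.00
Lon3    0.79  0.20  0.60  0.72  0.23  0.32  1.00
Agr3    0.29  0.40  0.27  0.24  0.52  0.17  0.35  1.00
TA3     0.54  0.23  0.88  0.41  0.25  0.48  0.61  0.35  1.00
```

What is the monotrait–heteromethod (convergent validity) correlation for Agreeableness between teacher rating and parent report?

Same trait (Agr), different methods: r(Agr1, Agr3) = 0.40.

0.40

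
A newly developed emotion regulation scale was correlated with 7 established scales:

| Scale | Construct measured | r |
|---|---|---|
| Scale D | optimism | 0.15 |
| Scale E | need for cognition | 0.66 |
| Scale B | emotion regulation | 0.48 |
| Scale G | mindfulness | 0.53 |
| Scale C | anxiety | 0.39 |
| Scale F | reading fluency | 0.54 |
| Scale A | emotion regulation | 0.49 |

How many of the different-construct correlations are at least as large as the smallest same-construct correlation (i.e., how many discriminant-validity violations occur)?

Convergent (same construct = emotion regulation): Scale B, Scale A.
Smallest convergent = 0.48. Discriminant values: 0.15, 0.66, 0.53, 0.39, 0.54; count ≥ 0.48 → 3.

3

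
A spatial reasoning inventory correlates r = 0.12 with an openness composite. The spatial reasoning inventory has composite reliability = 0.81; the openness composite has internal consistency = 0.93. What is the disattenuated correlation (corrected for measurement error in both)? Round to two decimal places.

0.14

r_true = r_obs / √(r_xx · r_yy) = 0.12 / √(0.81 × 0.93) = 0.12 / √0.7533 = 0.12 / 0.8679 ≈ 0.14.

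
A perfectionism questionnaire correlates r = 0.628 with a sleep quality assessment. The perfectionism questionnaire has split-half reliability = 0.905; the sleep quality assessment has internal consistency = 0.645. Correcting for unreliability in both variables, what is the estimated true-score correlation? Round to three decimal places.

r_true = r_obs / √(r_xx · r_yy) = 0.628 / √(0.905 × 0.645) = 0.628 / √0.583725 = 0.628 / 0.7640 ≈ 0.822.

0.822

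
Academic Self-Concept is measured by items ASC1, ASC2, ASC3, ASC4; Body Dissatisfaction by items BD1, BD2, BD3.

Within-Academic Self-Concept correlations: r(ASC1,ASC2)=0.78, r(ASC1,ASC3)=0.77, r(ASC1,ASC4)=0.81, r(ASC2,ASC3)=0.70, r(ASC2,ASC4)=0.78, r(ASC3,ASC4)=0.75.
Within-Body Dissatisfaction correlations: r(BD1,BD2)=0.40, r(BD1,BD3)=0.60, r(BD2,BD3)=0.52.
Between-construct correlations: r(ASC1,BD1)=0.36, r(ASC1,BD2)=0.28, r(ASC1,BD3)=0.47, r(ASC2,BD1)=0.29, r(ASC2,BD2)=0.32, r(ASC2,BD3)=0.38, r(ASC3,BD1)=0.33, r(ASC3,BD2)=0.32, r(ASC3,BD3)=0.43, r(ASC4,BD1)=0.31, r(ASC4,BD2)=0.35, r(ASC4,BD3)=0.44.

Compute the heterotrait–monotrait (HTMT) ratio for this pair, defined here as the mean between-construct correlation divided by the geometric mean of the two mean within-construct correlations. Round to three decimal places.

Between-construct mean = 4.28/12 = 0.3567.
Mean within-ASC = 4.59/6 = 0.7650; mean within-BD = 1.52/3 = 0.5067.
Geometric mean = √(0.7650 × 0.5067) = 0.6226.
HTMT = 0.3567 / 0.6226 = 0.573.

0.573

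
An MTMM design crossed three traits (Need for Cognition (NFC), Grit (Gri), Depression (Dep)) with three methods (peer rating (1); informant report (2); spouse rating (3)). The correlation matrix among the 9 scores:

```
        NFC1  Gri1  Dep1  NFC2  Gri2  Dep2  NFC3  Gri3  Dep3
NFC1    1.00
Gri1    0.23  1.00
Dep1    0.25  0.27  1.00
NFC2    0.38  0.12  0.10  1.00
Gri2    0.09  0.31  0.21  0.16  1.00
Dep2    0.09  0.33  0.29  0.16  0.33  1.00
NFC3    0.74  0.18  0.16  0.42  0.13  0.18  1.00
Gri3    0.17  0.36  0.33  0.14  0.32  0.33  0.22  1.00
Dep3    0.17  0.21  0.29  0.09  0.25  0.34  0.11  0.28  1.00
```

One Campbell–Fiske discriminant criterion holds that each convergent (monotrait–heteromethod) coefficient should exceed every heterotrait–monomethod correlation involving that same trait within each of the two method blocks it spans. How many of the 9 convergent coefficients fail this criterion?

Each convergent coefficient versus the relevant comparison correlations:
NFC (methods 1·2): 0.38 vs {0.23, 0.16, 0.25, 0.16} → pass.
NFC (methods 1·3): 0.74 vs {0.23, 0.22, 0.25, 0.11} → pass.
NFC (methods 2·3): 0.42 vs {0.16, 0.22, 0.16, 0.11} → pass.
Gri (methods 1·2): 0.31 vs {0.23, 0.16, 0.27, 0.33} → fail.
Gri (methods 1·3): 0.36 vs {0.23, 0.22, 0.27, 0.28} → pass.
Gri (methods 2·3): 0.32 vs {0.16, 0.22, 0.33, 0.28} → fail.
Dep (methods 1·2): 0.29 vs {0.25, 0.16, 0.27, 0.33} → fail.
Dep (methods 1·3): 0.29 vs {0.25, 0.11, 0.27, 0.28} → pass.
Dep (methods 2·3): 0.34 vs {0.16, 0.11, 0.33, 0.28} → pass.
3 of 9 fail.

3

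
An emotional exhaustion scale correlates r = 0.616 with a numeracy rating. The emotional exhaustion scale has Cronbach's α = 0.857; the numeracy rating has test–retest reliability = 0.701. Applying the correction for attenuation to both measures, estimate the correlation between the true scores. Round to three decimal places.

r_true = r_obs / √(r_xx · r_yy) = 0.616 / √(0.857 × 0.701) = 0.616 / √0.600757 = 0.616 / 0.7751 ≈ 0.795.

0.795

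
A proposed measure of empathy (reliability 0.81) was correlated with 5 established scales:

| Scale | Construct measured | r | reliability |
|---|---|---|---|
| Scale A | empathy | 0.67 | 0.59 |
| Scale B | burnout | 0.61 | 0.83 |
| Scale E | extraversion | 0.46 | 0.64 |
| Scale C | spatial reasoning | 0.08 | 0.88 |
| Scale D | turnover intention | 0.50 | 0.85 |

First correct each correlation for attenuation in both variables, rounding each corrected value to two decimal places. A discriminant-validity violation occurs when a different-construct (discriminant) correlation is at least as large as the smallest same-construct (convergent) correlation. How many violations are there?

Disattenuated r (r / √(r_scale · r_new)):
  Scale A (conv): 0.67 / √(0.59·0.81) = 0.97
  Scale B (disc): 0.61 / √(0.83·0.81) = 0.74
  Scale E (disc): 0.46 / √(0.64·0.81) = 0.64
  Scale C (disc): 0.08 / √(0.88·0.81) = 0.09
  Scale D (disc): 0.50 / √(0.85·0.81) = 0.60
Smallest convergent = 0.97. Discriminant values: 0.74, 0.64, 0.09, 0.60; count ≥ 0.97 → 0.

0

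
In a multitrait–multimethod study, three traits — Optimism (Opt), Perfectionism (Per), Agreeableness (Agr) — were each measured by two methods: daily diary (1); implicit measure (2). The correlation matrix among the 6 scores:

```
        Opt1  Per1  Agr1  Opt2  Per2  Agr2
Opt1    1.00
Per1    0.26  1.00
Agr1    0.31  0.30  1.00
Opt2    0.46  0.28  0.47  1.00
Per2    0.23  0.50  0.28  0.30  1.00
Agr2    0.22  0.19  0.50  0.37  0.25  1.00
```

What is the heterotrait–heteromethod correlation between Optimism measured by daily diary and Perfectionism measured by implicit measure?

0.23

Different traits and methods: r(Opt1, Per2) = 0.23.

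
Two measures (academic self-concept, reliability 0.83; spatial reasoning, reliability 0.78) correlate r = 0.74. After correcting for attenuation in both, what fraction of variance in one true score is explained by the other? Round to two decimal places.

Disattenuated r = 0.74 / √(0.83 × 0.78) = 0.74 / 0.8046 = 0.9197.
Shared true-score variance = 0.9197² = 0.8458 ≈ 0.85.

0.85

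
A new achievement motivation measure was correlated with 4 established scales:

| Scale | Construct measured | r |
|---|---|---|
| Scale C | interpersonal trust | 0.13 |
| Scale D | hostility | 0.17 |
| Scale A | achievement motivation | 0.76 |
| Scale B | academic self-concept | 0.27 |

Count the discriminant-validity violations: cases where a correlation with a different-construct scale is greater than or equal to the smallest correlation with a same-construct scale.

Convergent (same construct = achievement motivation): Scale A.
Smallest convergent = 0.76. Discriminant values: 0.13, 0.17, 0.27; count ≥ 0.76 → 0.

0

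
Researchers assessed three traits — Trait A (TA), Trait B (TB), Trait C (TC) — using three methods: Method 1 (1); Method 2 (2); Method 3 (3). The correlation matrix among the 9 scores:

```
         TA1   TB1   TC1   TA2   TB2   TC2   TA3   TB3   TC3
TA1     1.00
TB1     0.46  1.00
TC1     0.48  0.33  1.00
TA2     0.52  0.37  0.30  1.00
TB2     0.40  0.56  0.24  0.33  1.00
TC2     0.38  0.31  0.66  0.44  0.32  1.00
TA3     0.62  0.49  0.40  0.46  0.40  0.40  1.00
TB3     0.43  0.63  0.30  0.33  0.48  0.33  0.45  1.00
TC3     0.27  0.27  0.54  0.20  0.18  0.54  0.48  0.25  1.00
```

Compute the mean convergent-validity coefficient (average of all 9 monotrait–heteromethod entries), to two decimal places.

0.56

Convergent values: 0.52, 0.62, 0.46, 0.56, 0.63, 0.48, 0.66, 0.54, 0.54; mean = 5.01/9 = 0.56.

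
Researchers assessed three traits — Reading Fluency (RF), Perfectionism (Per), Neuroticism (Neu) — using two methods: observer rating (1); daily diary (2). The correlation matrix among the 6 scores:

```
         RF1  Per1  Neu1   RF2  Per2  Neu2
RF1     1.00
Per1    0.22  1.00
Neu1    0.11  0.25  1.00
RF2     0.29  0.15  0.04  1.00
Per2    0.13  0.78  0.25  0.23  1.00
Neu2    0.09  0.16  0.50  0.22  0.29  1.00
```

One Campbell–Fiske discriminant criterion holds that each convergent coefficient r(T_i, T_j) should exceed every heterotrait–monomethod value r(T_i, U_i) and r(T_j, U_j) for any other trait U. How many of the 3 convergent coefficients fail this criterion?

0

Checking each validity diagonal entry against its comparison values:
RF (methods 1·2): 0.29 vs {0.22, 0.23, 0.11, 0.22} → pass.
Per (methods 1·2): 0.78 vs {0.22, 0.23, 0.25, 0.29} → pass.
Neu (methods 1·2): 0.50 vs {0.11, 0.22, 0.25, 0.29} → pass.
0 of 3 fail.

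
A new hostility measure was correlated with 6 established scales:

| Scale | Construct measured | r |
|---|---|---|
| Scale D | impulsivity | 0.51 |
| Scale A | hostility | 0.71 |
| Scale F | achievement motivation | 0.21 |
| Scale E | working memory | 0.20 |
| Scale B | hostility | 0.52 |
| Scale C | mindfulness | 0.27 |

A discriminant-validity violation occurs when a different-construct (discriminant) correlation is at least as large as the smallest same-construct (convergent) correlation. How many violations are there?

0

Convergent (same construct = hostility): Scale A, Scale B.
Smallest convergent = 0.52. Discriminant values: 0.51, 0.21, 0.20, 0.27; count ≥ 0.52 → 0.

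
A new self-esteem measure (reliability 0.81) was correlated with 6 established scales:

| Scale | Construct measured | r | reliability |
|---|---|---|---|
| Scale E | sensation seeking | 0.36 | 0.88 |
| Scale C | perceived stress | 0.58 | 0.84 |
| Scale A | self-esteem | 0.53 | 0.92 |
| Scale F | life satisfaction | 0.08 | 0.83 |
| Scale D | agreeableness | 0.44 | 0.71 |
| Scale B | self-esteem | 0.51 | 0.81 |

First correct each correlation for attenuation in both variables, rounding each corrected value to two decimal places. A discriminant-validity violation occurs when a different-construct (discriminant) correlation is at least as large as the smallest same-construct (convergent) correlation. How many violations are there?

1

Disattenuated r (r / √(r_scale · r_new)):
  Scale E (disc): 0.36 / √(0.88·0.81) = 0.43
  Scale C (disc): 0.58 / √(0.84·0.81) = 0.70
  Scale A (conv): 0.53 / √(0.92·0.81) = 0.61
  Scale F (disc): 0.08 / √(0.83·0.81) = 0.10
  Scale D (disc): 0.44 / √(0.71·0.81) = 0.58
  Scale B (conv): 0.51 / √(0.81·0.81) = 0.63
Smallest convergent = 0.61. Discriminant values: 0.43, 0.70, 0.10, 0.58; count ≥ 0.61 → 1.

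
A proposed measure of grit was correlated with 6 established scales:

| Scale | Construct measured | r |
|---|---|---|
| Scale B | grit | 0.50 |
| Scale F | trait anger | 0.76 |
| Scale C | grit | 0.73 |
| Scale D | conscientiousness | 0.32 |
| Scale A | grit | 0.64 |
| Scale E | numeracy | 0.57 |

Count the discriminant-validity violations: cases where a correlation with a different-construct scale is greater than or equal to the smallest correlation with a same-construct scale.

2

Convergent (same construct = grit): Scale B, Scale C, Scale A.
Smallest convergent = 0.50. Discriminant values: 0.76, 0.32, 0.57; count ≥ 0.50 → 2.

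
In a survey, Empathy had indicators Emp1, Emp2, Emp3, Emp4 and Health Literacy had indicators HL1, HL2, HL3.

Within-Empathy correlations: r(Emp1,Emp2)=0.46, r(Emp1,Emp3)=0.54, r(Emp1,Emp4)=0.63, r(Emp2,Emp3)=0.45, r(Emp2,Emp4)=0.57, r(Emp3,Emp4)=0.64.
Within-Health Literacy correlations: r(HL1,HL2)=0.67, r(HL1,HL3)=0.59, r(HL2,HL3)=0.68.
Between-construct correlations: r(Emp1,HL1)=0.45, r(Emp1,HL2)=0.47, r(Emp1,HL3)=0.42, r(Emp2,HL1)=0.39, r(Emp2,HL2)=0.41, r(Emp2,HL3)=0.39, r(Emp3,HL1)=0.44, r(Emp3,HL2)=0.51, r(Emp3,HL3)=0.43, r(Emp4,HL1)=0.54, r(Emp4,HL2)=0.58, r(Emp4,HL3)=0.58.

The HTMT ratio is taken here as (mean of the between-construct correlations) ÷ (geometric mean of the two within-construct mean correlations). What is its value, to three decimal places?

Between-construct mean = 5.61/12 = 0.4675.
Mean within-Emp = 3.29/6 = 0.5483; mean within-HL = 1.94/3 = 0.6467.
Geometric mean = √(0.5483 × 0.6467) = 0.5955.
HTMT = 0.4675 / 0.5955 = 0.785.

0.785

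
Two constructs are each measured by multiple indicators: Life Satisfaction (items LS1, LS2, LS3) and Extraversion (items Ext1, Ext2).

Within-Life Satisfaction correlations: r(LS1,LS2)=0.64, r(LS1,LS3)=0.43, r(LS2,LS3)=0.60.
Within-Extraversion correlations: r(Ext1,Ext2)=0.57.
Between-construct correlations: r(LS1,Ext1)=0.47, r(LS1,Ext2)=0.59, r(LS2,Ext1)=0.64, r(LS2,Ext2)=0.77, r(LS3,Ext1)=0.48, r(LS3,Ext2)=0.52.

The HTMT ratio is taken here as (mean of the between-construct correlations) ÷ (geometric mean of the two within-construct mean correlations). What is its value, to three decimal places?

1.027

Between-construct mean = 3.47/6 = 0.5783.
Mean within-LS = 1.67/3 = 0.5567; mean within-Ext = 0.57/1 = 0.5700.
Geometric mean = √(0.5567 × 0.5700) = 0.5633.
HTMT = 0.5783 / 0.5633 = 1.027.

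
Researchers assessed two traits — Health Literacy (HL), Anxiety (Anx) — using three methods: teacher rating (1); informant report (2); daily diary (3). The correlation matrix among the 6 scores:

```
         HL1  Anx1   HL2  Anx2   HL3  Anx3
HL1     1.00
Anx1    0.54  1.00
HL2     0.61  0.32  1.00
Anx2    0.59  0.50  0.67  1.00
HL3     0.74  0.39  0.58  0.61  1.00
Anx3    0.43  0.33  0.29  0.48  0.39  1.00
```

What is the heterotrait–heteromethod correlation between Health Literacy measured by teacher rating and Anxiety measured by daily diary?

Different traits and methods: r(HL1, Anx3) = 0.43.

0.43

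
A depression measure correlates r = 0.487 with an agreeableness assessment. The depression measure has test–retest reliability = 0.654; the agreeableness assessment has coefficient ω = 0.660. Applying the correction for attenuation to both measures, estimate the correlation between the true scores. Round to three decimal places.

r_true = r_obs / √(r_xx · r_yy) = 0.487 / √(0.654 × 0.660) = 0.487 / √0.431640 = 0.487 / 0.6570 ≈ 0.741.

0.741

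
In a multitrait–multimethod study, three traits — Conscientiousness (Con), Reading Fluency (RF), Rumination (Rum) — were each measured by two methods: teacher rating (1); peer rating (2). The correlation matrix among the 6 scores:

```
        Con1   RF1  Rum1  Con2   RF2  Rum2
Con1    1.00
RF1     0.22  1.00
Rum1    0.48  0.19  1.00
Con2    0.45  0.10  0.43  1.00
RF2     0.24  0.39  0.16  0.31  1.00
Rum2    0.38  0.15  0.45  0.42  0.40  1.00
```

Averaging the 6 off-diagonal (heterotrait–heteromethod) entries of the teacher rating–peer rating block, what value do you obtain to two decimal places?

HTHM values (method 1 × method 2): 0.24, 0.38, 0.10, 0.15, 0.43, 0.16; mean = 1.46/6 = 0.24.

0.24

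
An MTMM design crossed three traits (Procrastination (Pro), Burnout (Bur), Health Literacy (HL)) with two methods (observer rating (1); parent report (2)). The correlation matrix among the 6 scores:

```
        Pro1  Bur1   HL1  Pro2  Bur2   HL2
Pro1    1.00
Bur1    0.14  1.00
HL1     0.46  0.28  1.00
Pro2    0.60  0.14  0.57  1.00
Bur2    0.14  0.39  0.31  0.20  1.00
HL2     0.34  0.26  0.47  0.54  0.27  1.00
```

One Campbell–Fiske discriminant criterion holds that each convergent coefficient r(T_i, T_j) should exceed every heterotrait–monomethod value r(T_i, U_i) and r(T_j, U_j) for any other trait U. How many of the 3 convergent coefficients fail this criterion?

Each convergent coefficient versus the relevant comparison correlations:
Pro (methods 1·2): 0.60 vs {0.14, 0.20, 0.46, 0.54} → pass.
Bur (methods 1·2): 0.39 vs {0.14, 0.20, 0.28, 0.27} → pass.
HL (methods 1·2): 0.47 vs {0.46, 0.54, 0.28, 0.27} → fail.
1 of 3 fail.

1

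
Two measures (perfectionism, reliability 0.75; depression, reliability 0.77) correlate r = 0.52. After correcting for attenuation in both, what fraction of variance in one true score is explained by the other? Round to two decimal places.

Disattenuated r = 0.52 / √(0.75 × 0.77) = 0.52 / 0.7599 = 0.6843.
Shared true-score variance = 0.6843² = 0.4683 ≈ 0.47.

0.47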